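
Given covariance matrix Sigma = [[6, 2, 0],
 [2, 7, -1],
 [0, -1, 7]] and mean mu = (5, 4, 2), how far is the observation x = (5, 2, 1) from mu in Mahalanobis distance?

Step 1 — centre the observation: (x - mu) = (0, -2, -1).

Step 2 — invert Sigma (cofactor / det for 3×3, or solve directly):
  Sigma^{-1} = [[0.1846, -0.0538, -0.0077],
 [-0.0538, 0.1615, 0.0231],
 [-0.0077, 0.0231, 0.1462]].

Step 3 — form the quadratic (x - mu)^T · Sigma^{-1} · (x - mu):
  Sigma^{-1} · (x - mu) = (0.1154, -0.3462, -0.1923).
  (x - mu)^T · [Sigma^{-1} · (x - mu)] = (0)·(0.1154) + (-2)·(-0.3462) + (-1)·(-0.1923) = 0.8846.

Step 4 — take square root: d = √(0.8846) ≈ 0.9405.

d(x, mu) = √(0.8846) ≈ 0.9405


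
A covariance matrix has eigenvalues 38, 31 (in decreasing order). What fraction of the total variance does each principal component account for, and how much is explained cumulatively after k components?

Step 1 — total variance = trace(Sigma) = Σ λ_i = 38 + 31 = 69.

Step 2 — fraction explained by component i = λ_i / Σ λ:
  PC1: 38/69 = 0.5507
  PC2: 31/69 = 0.4493

Step 3 — cumulative fraction after k components = (λ_1 + ... + λ_k) / Σ λ:
  k = 1: 38/69 = 0.5507
  k = 2: (38 + 31)/69 = 69/69 = 1

Summary (fraction, with percent):

explained: PC1 0.5507 (55.07%), PC2 0.4493 (44.93%);  cumulative: 0.5507, 1


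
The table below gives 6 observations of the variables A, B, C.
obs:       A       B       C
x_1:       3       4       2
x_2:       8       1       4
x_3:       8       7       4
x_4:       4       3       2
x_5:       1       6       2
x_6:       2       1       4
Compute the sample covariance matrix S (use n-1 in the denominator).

Step 1 — column means:
  mean(A) = (3 + 8 + 8 + 4 + 1 + 2) / 6 = 26/6 = 4.3333
  mean(B) = (4 + 1 + 7 + 3 + 6 + 1) / 6 = 22/6 = 3.6667
  mean(C) = (2 + 4 + 4 + 2 + 2 + 4) / 6 = 18/6 = 3

Step 2 — sample covariance S[i,j] = (1/(n-1)) · Σ_k (x_{k,i} - mean_i) · (x_{k,j} - mean_j), with n-1 = 5.
  S[A,A] = ((-1.3333)·(-1.3333) + (3.6667)·(3.6667) + (3.6667)·(3.6667) + (-0.3333)·(-0.3333) + (-3.3333)·(-3.3333) + (-2.3333)·(-2.3333)) / 5 = 45.3333/5 = 9.0667
  S[A,B] = ((-1.3333)·(0.3333) + (3.6667)·(-2.6667) + (3.6667)·(3.3333) + (-0.3333)·(-0.6667) + (-3.3333)·(2.3333) + (-2.3333)·(-2.6667)) / 5 = 0.6667/5 = 0.1333
  S[A,C] = ((-1.3333)·(-1) + (3.6667)·(1) + (3.6667)·(1) + (-0.3333)·(-1) + (-3.3333)·(-1) + (-2.3333)·(1)) / 5 = 10/5 = 2
  S[B,B] = ((0.3333)·(0.3333) + (-2.6667)·(-2.6667) + (3.3333)·(3.3333) + (-0.6667)·(-0.6667) + (2.3333)·(2.3333) + (-2.6667)·(-2.6667)) / 5 = 31.3333/5 = 6.2667
  S[B,C] = ((0.3333)·(-1) + (-2.6667)·(1) + (3.3333)·(1) + (-0.6667)·(-1) + (2.3333)·(-1) + (-2.6667)·(1)) / 5 = -4/5 = -0.8
  S[C,C] = ((-1)·(-1) + (1)·(1) + (1)·(1) + (-1)·(-1) + (-1)·(-1) + (1)·(1)) / 5 = 6/5 = 1.2

S is symmetric (S[j,i] = S[i,j]). Assembling:

S = [[9.0667, 0.1333, 2],
 [0.1333, 6.2667, -0.8],
 [2, -0.8, 1.2]]


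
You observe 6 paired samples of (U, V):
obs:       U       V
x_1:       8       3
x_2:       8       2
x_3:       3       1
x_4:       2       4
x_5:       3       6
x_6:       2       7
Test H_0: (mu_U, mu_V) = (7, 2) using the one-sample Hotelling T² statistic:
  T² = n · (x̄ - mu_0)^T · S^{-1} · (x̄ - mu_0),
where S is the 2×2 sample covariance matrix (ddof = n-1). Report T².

Step 1 — sample mean vector:
  mean(U) = (8 + 8 + 3 + 2 + 3 + 2) / 6 = 26/6 = 4.3333
  mean(V) = (3 + 2 + 1 + 4 + 6 + 7) / 6 = 23/6 = 3.8333
  x̄ = (4.3333, 3.8333),  deviation x̄ - mu_0 = (4.3333, 3.8333) - (7, 2) = (-2.6667, 1.8333).

Step 2 — sample covariance matrix, S[i,j] = (1/(n-1)) · Σ_k (x_{k,i} - mean_i) · (x_{k,j} - mean_j), divisor n-1 = 5:
  S[U,U] = ((3.6667)·(3.6667) + (3.6667)·(3.6667) + (-1.3333)·(-1.3333) + (-2.3333)·(-2.3333) + (-1.3333)·(-1.3333) + (-2.3333)·(-2.3333)) / 5 = 41.3333/5 = 8.2667
  S[U,V] = ((3.6667)·(-0.8333) + (3.6667)·(-1.8333) + (-1.3333)·(-2.8333) + (-2.3333)·(0.1667) + (-1.3333)·(2.1667) + (-2.3333)·(3.1667)) / 5 = -16.6667/5 = -3.3333
  S[V,V] = ((-0.8333)·(-0.8333) + (-1.8333)·(-1.8333) + (-2.8333)·(-2.8333) + (0.1667)·(0.1667) + (2.1667)·(2.1667) + (3.1667)·(3.1667)) / 5 = 26.8333/5 = 5.3667
  S = [[8.2667, -3.3333],
 [-3.3333, 5.3667]].

Step 3 — invert S. det(S) = 8.2667·5.3667 - (-3.3333)² = 33.2533.
  S^{-1} = (1/det) · [[d, -b], [-b, a]] = [[0.1614, 0.1002],
 [0.1002, 0.2486]].

Step 4 — quadratic form (x̄ - mu_0)^T · S^{-1} · (x̄ - mu_0):
  S^{-1} · (x̄ - mu_0) = (-0.2466, 0.1885),
  (x̄ - mu_0)^T · [...] = (-2.6667)·(-0.2466) + (1.8333)·(0.1885) = 1.0031.

Step 5 — scale by n: T² = 6 · 1.0031 = 6.0184.

T² ≈ 6.0184


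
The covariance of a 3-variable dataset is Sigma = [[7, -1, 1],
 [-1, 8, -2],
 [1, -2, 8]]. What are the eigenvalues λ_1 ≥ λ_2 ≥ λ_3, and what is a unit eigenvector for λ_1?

Step 1 — characteristic polynomial p(λ) = det(λI - Sigma) = λ³ - tr·λ² + c_1·λ - det, where tr = trace, c_1 = sum of the principal 2×2 minors, det = det(Sigma):
  tr = 7 + 8 + 8 = 23,
  c_1 = (7·8 - (-1)²) + (7·8 - (1)²) + (8·8 - (-2)²) = 55 + 55 + 60 = 170,
  det = 7·(8·8 - (-2)²) - (-1)·((-1)·8 - (-2)·(1)) + (1)·((-1)·(-2) - 8·(1)) = 7·(60) - (-1)·(-6) + (1)·(-6) = 408.
  So p(λ) = λ³ - 23λ² + 170λ - 408.
Step 2 — look for an integer root (rational root theorem: any rational root is an integer divisor of 408). Testing λ = 6:
  p(6) = 216 - 828 + 1020 - 408 = 0  ✓
  Dividing out (λ - 6): p(λ) = (λ - 6)(λ² - 17λ + 68).
Step 3 — remaining eigenvalues from the quadratic λ² - 17λ + 68 = 0:
  Δ = 17² - 4·68 = 289 - 272 = 17,  λ = (17 ± √17)/2 = (17 ± 4.1231)/2 ≈ 10.5616 or 6.4384.
  Sorted: λ_1 = 10.5616,  λ_2 = 6.4384,  λ_3 = 6  (check: sum = 23 = tr ✓).

Step 4 — unit eigenvector for λ_1 ≈ 10.5616: v spans the null space of (Sigma - λ_1 I), whose rows are
  r_1 = (-3.5616, -1, 1),  r_2 = (-1, -2.5616, -2),  r_3 = (1, -2, -2.5616).
  v is orthogonal to every row, so take v ∝ r_1 × r_2 = ((-1)·(-2) - (1)·(-2.5616), (1)·(-1) - (-3.5616)·(-2), (-3.5616)·(-2.5616) - (-1)·(-1)) ≈ (4.5616, -8.1231, 8.1231).
  Let u = (4.5616, -8.1231, 8.1231).
  ||u|| = √((4.5616)² + (-8.1231)² + (8.1231)²) = √(152.7775) ≈ 12.3603,  v_1 = u/||u|| ≈ (0.369, -0.6572, 0.6572) (||v_1|| = 1).

λ_1 = 10.5616,  λ_2 = 6.4384,  λ_3 = 6;  v_1 ≈ (0.369, -0.6572, 0.6572)


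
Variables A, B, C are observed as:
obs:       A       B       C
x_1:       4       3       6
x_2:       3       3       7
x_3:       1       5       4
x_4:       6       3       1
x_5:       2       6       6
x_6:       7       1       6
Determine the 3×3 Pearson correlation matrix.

Step 1 — column means:
  mean(A) = (4 + 3 + 1 + 6 + 2 + 7) / 6 = 23/6 = 3.8333
  mean(B) = (3 + 3 + 5 + 3 + 6 + 1) / 6 = 21/6 = 3.5
  mean(C) = (6 + 7 + 4 + 1 + 6 + 6) / 6 = 30/6 = 5

Step 2 — sample variances and covariances s[i,j] = (1/(n-1)) · Σ_k (x_{k,i} - mean_i) · (x_{k,j} - mean_j), with n-1 = 5:
  s[A,A] = ((0.1667)·(0.1667) + (-0.8333)·(-0.8333) + (-2.8333)·(-2.8333) + (2.1667)·(2.1667) + (-1.8333)·(-1.8333) + (3.1667)·(3.1667)) / 5 = 26.8333/5 = 5.3667
  s[A,B] = ((0.1667)·(-0.5) + (-0.8333)·(-0.5) + (-2.8333)·(1.5) + (2.1667)·(-0.5) + (-1.8333)·(2.5) + (3.1667)·(-2.5)) / 5 = -17.5/5 = -3.5
  s[A,C] = ((0.1667)·(1) + (-0.8333)·(2) + (-2.8333)·(-1) + (2.1667)·(-4) + (-1.8333)·(1) + (3.1667)·(1)) / 5 = -6/5 = -1.2
  s[B,B] = ((-0.5)·(-0.5) + (-0.5)·(-0.5) + (1.5)·(1.5) + (-0.5)·(-0.5) + (2.5)·(2.5) + (-2.5)·(-2.5)) / 5 = 15.5/5 = 3.1
  s[B,C] = ((-0.5)·(1) + (-0.5)·(2) + (1.5)·(-1) + (-0.5)·(-4) + (2.5)·(1) + (-2.5)·(1)) / 5 = -1/5 = -0.2
  s[C,C] = ((1)·(1) + (2)·(2) + (-1)·(-1) + (-4)·(-4) + (1)·(1) + (1)·(1)) / 5 = 24/5 = 4.8
  Sample standard deviations s_i = √(s[i,i]):
  s(A) = √(5.3667) = 2.3166
  s(B) = √(3.1) = 1.7607
  s(C) = √(4.8) = 2.1909

Step 3 — r_{ij} = s_{ij} / (s_i · s_j):
  r[A,A] = 1 (diagonal).
  r[A,B] = -3.5 / (2.3166 · 1.7607) = -3.5 / 4.0788 = -0.8581
  r[A,C] = -1.2 / (2.3166 · 2.1909) = -1.2 / 5.0754 = -0.2364
  r[B,B] = 1 (diagonal).
  r[B,C] = -0.2 / (1.7607 · 2.1909) = -0.2 / 3.8575 = -0.0518
  r[C,C] = 1 (diagonal).

R is symmetric with unit diagonal. Assembling:

R = [[1, -0.8581, -0.2364],
 [-0.8581, 1, -0.0518],
 [-0.2364, -0.0518, 1]]


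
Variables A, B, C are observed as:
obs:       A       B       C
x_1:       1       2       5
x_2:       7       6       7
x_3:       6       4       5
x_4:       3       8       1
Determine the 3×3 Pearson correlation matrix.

Step 1 — column means:
  mean(A) = (1 + 7 + 6 + 3) / 4 = 17/4 = 4.25
  mean(B) = (2 + 6 + 4 + 8) / 4 = 20/4 = 5
  mean(C) = (5 + 7 + 5 + 1) / 4 = 18/4 = 4.5

Step 2 — sample variances and covariances s[i,j] = (1/(n-1)) · Σ_k (x_{k,i} - mean_i) · (x_{k,j} - mean_j), with n-1 = 3:
  s[A,A] = ((-3.25)·(-3.25) + (2.75)·(2.75) + (1.75)·(1.75) + (-1.25)·(-1.25)) / 3 = 22.75/3 = 7.5833
  s[A,B] = ((-3.25)·(-3) + (2.75)·(1) + (1.75)·(-1) + (-1.25)·(3)) / 3 = 7/3 = 2.3333
  s[A,C] = ((-3.25)·(0.5) + (2.75)·(2.5) + (1.75)·(0.5) + (-1.25)·(-3.5)) / 3 = 10.5/3 = 3.5
  s[B,B] = ((-3)·(-3) + (1)·(1) + (-1)·(-1) + (3)·(3)) / 3 = 20/3 = 6.6667
  s[B,C] = ((-3)·(0.5) + (1)·(2.5) + (-1)·(0.5) + (3)·(-3.5)) / 3 = -10/3 = -3.3333
  s[C,C] = ((0.5)·(0.5) + (2.5)·(2.5) + (0.5)·(0.5) + (-3.5)·(-3.5)) / 3 = 19/3 = 6.3333
  Sample standard deviations s_i = √(s[i,i]):
  s(A) = √(7.5833) = 2.7538
  s(B) = √(6.6667) = 2.582
  s(C) = √(6.3333) = 2.5166

Step 3 — r_{ij} = s_{ij} / (s_i · s_j):
  r[A,A] = 1 (diagonal).
  r[A,B] = 2.3333 / (2.7538 · 2.582) = 2.3333 / 7.1102 = 0.3282
  r[A,C] = 3.5 / (2.7538 · 2.5166) = 3.5 / 6.9302 = 0.505
  r[B,B] = 1 (diagonal).
  r[B,C] = -3.3333 / (2.582 · 2.5166) = -3.3333 / 6.4979 = -0.513
  r[C,C] = 1 (diagonal).

R is symmetric with unit diagonal. Assembling:

R = [[1, 0.3282, 0.505],
 [0.3282, 1, -0.513],
 [0.505, -0.513, 1]]


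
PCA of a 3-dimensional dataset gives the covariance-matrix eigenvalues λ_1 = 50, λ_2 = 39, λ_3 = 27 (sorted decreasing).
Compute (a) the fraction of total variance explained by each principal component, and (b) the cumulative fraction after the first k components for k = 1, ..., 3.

Step 1 — total variance = trace(Sigma) = Σ λ_i = 50 + 39 + 27 = 116.

Step 2 — fraction explained by component i = λ_i / Σ λ:
  PC1: 50/116 = 0.431
  PC2: 39/116 = 0.3362
  PC3: 27/116 = 0.2328

Step 3 — cumulative fraction after k components = (λ_1 + ... + λ_k) / Σ λ:
  k = 1: 50/116 = 0.431
  k = 2: (50 + 39)/116 = 89/116 = 0.7672
  k = 3: (50 + 39 + 27)/116 = 116/116 = 1

Summary (fraction, with percent):

explained: PC1 0.431 (43.1%), PC2 0.3362 (33.62%), PC3 0.2328 (23.28%);  cumulative: 0.431, 0.7672, 1


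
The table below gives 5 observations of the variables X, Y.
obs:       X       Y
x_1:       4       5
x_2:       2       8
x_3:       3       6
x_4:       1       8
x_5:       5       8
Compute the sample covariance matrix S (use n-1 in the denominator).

Step 1 — column means:
  mean(X) = (4 + 2 + 3 + 1 + 5) / 5 = 15/5 = 3
  mean(Y) = (5 + 8 + 6 + 8 + 8) / 5 = 35/5 = 7

Step 2 — sample covariance S[i,j] = (1/(n-1)) · Σ_k (x_{k,i} - mean_i) · (x_{k,j} - mean_j), with n-1 = 4.
  S[X,X] = ((1)·(1) + (-1)·(-1) + (0)·(0) + (-2)·(-2) + (2)·(2)) / 4 = 10/4 = 2.5
  S[X,Y] = ((1)·(-2) + (-1)·(1) + (0)·(-1) + (-2)·(1) + (2)·(1)) / 4 = -3/4 = -0.75
  S[Y,Y] = ((-2)·(-2) + (1)·(1) + (-1)·(-1) + (1)·(1) + (1)·(1)) / 4 = 8/4 = 2

S is symmetric (S[j,i] = S[i,j]). Assembling:

S = [[2.5, -0.75],
 [-0.75, 2]]


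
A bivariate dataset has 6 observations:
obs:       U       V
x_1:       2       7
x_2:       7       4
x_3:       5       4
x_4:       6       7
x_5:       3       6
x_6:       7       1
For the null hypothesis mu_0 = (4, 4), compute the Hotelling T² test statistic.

Step 1 — sample mean vector:
  mean(U) = (2 + 7 + 5 + 6 + 3 + 7) / 6 = 30/6 = 5
  mean(V) = (7 + 4 + 4 + 7 + 6 + 1) / 6 = 29/6 = 4.8333
  x̄ = (5, 4.8333),  deviation x̄ - mu_0 = (5, 4.8333) - (4, 4) = (1, 0.8333).

Step 2 — sample covariance matrix, S[i,j] = (1/(n-1)) · Σ_k (x_{k,i} - mean_i) · (x_{k,j} - mean_j), divisor n-1 = 5:
  S[U,U] = ((-3)·(-3) + (2)·(2) + (0)·(0) + (1)·(1) + (-2)·(-2) + (2)·(2)) / 5 = 22/5 = 4.4
  S[U,V] = ((-3)·(2.1667) + (2)·(-0.8333) + (0)·(-0.8333) + (1)·(2.1667) + (-2)·(1.1667) + (2)·(-3.8333)) / 5 = -16/5 = -3.2
  S[V,V] = ((2.1667)·(2.1667) + (-0.8333)·(-0.8333) + (-0.8333)·(-0.8333) + (2.1667)·(2.1667) + (1.1667)·(1.1667) + (-3.8333)·(-3.8333)) / 5 = 26.8333/5 = 5.3667
  S = [[4.4, -3.2],
 [-3.2, 5.3667]].

Step 3 — invert S. det(S) = 4.4·5.3667 - (-3.2)² = 13.3733.
  S^{-1} = (1/det) · [[d, -b], [-b, a]] = [[0.4013, 0.2393],
 [0.2393, 0.329]].

Step 4 — quadratic form (x̄ - mu_0)^T · S^{-1} · (x̄ - mu_0):
  S^{-1} · (x̄ - mu_0) = (0.6007, 0.5135),
  (x̄ - mu_0)^T · [...] = (1)·(0.6007) + (0.8333)·(0.5135) = 1.0286.

Step 5 — scale by n: T² = 6 · 1.0286 = 6.1715.

T² ≈ 6.1715


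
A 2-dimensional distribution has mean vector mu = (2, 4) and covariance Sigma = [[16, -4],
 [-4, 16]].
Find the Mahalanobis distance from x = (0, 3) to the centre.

Step 1 — centre the observation: (x - mu) = (-2, -1).

Step 2 — invert Sigma. det(Sigma) = 16·16 - (-4)² = 240.
  Sigma^{-1} = (1/det) · [[d, -b], [-b, a]] = [[0.0667, 0.0167],
 [0.0167, 0.0667]].

Step 3 — form the quadratic (x - mu)^T · Sigma^{-1} · (x - mu):
  Sigma^{-1} · (x - mu) = (-0.15, -0.1).
  (x - mu)^T · [Sigma^{-1} · (x - mu)] = (-2)·(-0.15) + (-1)·(-0.1) = 0.4.

Step 4 — take square root: d = √(0.4) ≈ 0.6325.

d(x, mu) = √(0.4) ≈ 0.6325


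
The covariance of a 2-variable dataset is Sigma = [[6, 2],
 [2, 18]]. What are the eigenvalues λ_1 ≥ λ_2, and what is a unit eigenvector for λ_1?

Step 1 — characteristic polynomial of 2×2 Sigma:
  det(Sigma - λI) = λ² - trace · λ + det = 0.
  trace = 6 + 18 = 24, det = 6·18 - (2)² = 104.
Step 2 — discriminant:
  Δ = trace² - 4·det = 576 - 416 = 160.
Step 3 — eigenvalues:
  λ = (trace ± √Δ)/2 = (24 ± 12.6491)/2,
  λ_1 = 18.3246,  λ_2 = 5.6754.

Step 4 — unit eigenvector for λ_1: solve (Sigma - λ_1 I)v = 0. First row:
  (6 - 18.3246)·v_x + (2)·v_y = 0, i.e. (-12.3246)·v_x + (2)·v_y = 0,
  so v ∝ (b, λ_1 - a) = (2, 12.3246) = u.
  ||u|| = √((2)² + (12.3246)²) = √(155.8947) ≈ 12.4858,
  v_1 = u/||u|| ≈ (0.1602, 0.9871) (||v_1|| = 1).

λ_1 = 18.3246,  λ_2 = 5.6754;  v_1 ≈ (0.1602, 0.9871)


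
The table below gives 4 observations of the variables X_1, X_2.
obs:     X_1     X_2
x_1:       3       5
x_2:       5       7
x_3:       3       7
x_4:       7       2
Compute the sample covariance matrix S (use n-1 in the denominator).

Step 1 — column means:
  mean(X_1) = (3 + 5 + 3 + 7) / 4 = 18/4 = 4.5
  mean(X_2) = (5 + 7 + 7 + 2) / 4 = 21/4 = 5.25

Step 2 — sample covariance S[i,j] = (1/(n-1)) · Σ_k (x_{k,i} - mean_i) · (x_{k,j} - mean_j), with n-1 = 3.
  S[X_1,X_1] = ((-1.5)·(-1.5) + (0.5)·(0.5) + (-1.5)·(-1.5) + (2.5)·(2.5)) / 3 = 11/3 = 3.6667
  S[X_1,X_2] = ((-1.5)·(-0.25) + (0.5)·(1.75) + (-1.5)·(1.75) + (2.5)·(-3.25)) / 3 = -9.5/3 = -3.1667
  S[X_2,X_2] = ((-0.25)·(-0.25) + (1.75)·(1.75) + (1.75)·(1.75) + (-3.25)·(-3.25)) / 3 = 16.75/3 = 5.5833

S is symmetric (S[j,i] = S[i,j]). Assembling:

S = [[3.6667, -3.1667],
 [-3.1667, 5.5833]]


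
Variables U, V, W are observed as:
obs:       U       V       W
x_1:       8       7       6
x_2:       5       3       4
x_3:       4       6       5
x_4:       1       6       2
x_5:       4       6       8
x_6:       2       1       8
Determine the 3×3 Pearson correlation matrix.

Step 1 — column means:
  mean(U) = (8 + 5 + 4 + 1 + 4 + 2) / 6 = 24/6 = 4
  mean(V) = (7 + 3 + 6 + 6 + 6 + 1) / 6 = 29/6 = 4.8333
  mean(W) = (6 + 4 + 5 + 2 + 8 + 8) / 6 = 33/6 = 5.5

Step 2 — sample variances and covariances s[i,j] = (1/(n-1)) · Σ_k (x_{k,i} - mean_i) · (x_{k,j} - mean_j), with n-1 = 5:
  s[U,U] = ((4)·(4) + (1)·(1) + (0)·(0) + (-3)·(-3) + (0)·(0) + (-2)·(-2)) / 5 = 30/5 = 6
  s[U,V] = ((4)·(2.1667) + (1)·(-1.8333) + (0)·(1.1667) + (-3)·(1.1667) + (0)·(1.1667) + (-2)·(-3.8333)) / 5 = 11/5 = 2.2
  s[U,W] = ((4)·(0.5) + (1)·(-1.5) + (0)·(-0.5) + (-3)·(-3.5) + (0)·(2.5) + (-2)·(2.5)) / 5 = 6/5 = 1.2
  s[V,V] = ((2.1667)·(2.1667) + (-1.8333)·(-1.8333) + (1.1667)·(1.1667) + (1.1667)·(1.1667) + (1.1667)·(1.1667) + (-3.8333)·(-3.8333)) / 5 = 26.8333/5 = 5.3667
  s[V,W] = ((2.1667)·(0.5) + (-1.8333)·(-1.5) + (1.1667)·(-0.5) + (1.1667)·(-3.5) + (1.1667)·(2.5) + (-3.8333)·(2.5)) / 5 = -7.5/5 = -1.5
  s[W,W] = ((0.5)·(0.5) + (-1.5)·(-1.5) + (-0.5)·(-0.5) + (-3.5)·(-3.5) + (2.5)·(2.5) + (2.5)·(2.5)) / 5 = 27.5/5 = 5.5
  Sample standard deviations s_i = √(s[i,i]):
  s(U) = √(6) = 2.4495
  s(V) = √(5.3667) = 2.3166
  s(W) = √(5.5) = 2.3452

Step 3 — r_{ij} = s_{ij} / (s_i · s_j):
  r[U,U] = 1 (diagonal).
  r[U,V] = 2.2 / (2.4495 · 2.3166) = 2.2 / 5.6745 = 0.3877
  r[U,W] = 1.2 / (2.4495 · 2.3452) = 1.2 / 5.7446 = 0.2089
  r[V,V] = 1 (diagonal).
  r[V,W] = -1.5 / (2.3166 · 2.3452) = -1.5 / 5.4329 = -0.2761
  r[W,W] = 1 (diagonal).

R is symmetric with unit diagonal. Assembling:

R = [[1, 0.3877, 0.2089],
 [0.3877, 1, -0.2761],
 [0.2089, -0.2761, 1]]


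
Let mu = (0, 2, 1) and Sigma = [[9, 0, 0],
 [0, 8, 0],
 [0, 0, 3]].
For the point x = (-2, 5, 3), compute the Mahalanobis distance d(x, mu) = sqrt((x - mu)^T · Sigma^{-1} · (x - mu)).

Step 1 — centre the observation: (x - mu) = (-2, 3, 2).

Step 2 — invert Sigma (cofactor / det for 3×3, or solve directly):
  Sigma^{-1} = [[0.1111, 0, 0],
 [0, 0.125, 0],
 [0, 0, 0.3333]].

Step 3 — form the quadratic (x - mu)^T · Sigma^{-1} · (x - mu):
  Sigma^{-1} · (x - mu) = (-0.2222, 0.375, 0.6667).
  (x - mu)^T · [Sigma^{-1} · (x - mu)] = (-2)·(-0.2222) + (3)·(0.375) + (2)·(0.6667) = 2.9028.

Step 4 — take square root: d = √(2.9028) ≈ 1.7038.

d(x, mu) = √(2.9028) ≈ 1.7038


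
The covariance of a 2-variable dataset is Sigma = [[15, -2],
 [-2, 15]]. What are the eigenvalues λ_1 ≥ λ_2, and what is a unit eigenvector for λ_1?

Step 1 — characteristic polynomial of 2×2 Sigma:
  det(Sigma - λI) = λ² - trace · λ + det = 0.
  trace = 15 + 15 = 30, det = 15·15 - (-2)² = 221.
Step 2 — discriminant:
  Δ = trace² - 4·det = 900 - 884 = 16.
Step 3 — eigenvalues:
  λ = (trace ± √Δ)/2 = (30 ± 4)/2,
  λ_1 = 17,  λ_2 = 13.

Step 4 — unit eigenvector for λ_1: solve (Sigma - λ_1 I)v = 0. First row:
  (15 - 17)·v_x + (-2)·v_y = 0, i.e. (-2)·v_x + (-2)·v_y = 0,
  so v ∝ (b, λ_1 - a) = (-2, 2); multiply by -1 so the first entry is positive: u = (2, -2).
  ||u|| = √((2)² + (-2)²) = √(8) ≈ 2.8284,
  v_1 = u/||u|| ≈ (0.7071, -0.7071) (||v_1|| = 1).

λ_1 = 17,  λ_2 = 13;  v_1 ≈ (0.7071, -0.7071)


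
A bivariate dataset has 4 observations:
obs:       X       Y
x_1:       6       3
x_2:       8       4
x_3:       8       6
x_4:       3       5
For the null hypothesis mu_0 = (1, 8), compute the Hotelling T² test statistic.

Step 1 — sample mean vector:
  mean(X) = (6 + 8 + 8 + 3) / 4 = 25/4 = 6.25
  mean(Y) = (3 + 4 + 6 + 5) / 4 = 18/4 = 4.5
  x̄ = (6.25, 4.5),  deviation x̄ - mu_0 = (6.25, 4.5) - (1, 8) = (5.25, -3.5).

Step 2 — sample covariance matrix, S[i,j] = (1/(n-1)) · Σ_k (x_{k,i} - mean_i) · (x_{k,j} - mean_j), divisor n-1 = 3:
  S[X,X] = ((-0.25)·(-0.25) + (1.75)·(1.75) + (1.75)·(1.75) + (-3.25)·(-3.25)) / 3 = 16.75/3 = 5.5833
  S[X,Y] = ((-0.25)·(-1.5) + (1.75)·(-0.5) + (1.75)·(1.5) + (-3.25)·(0.5)) / 3 = 0.5/3 = 0.1667
  S[Y,Y] = ((-1.5)·(-1.5) + (-0.5)·(-0.5) + (1.5)·(1.5) + (0.5)·(0.5)) / 3 = 5/3 = 1.6667
  S = [[5.5833, 0.1667],
 [0.1667, 1.6667]].

Step 3 — invert S. det(S) = 5.5833·1.6667 - (0.1667)² = 9.2778.
  S^{-1} = (1/det) · [[d, -b], [-b, a]] = [[0.1796, -0.018],
 [-0.018, 0.6018]].

Step 4 — quadratic form (x̄ - mu_0)^T · S^{-1} · (x̄ - mu_0):
  S^{-1} · (x̄ - mu_0) = (1.006, -2.2006),
  (x̄ - mu_0)^T · [...] = (5.25)·(1.006) + (-3.5)·(-2.2006) = 12.9835.

Step 5 — scale by n: T² = 4 · 12.9835 = 51.9341.

T² ≈ 51.9341


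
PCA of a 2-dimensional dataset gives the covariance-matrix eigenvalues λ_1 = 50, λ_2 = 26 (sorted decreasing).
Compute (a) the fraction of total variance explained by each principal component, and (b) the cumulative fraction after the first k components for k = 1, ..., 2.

Step 1 — total variance = trace(Sigma) = Σ λ_i = 50 + 26 = 76.

Step 2 — fraction explained by component i = λ_i / Σ λ:
  PC1: 50/76 = 0.6579
  PC2: 26/76 = 0.3421

Step 3 — cumulative fraction after k components = (λ_1 + ... + λ_k) / Σ λ:
  k = 1: 50/76 = 0.6579
  k = 2: (50 + 26)/76 = 76/76 = 1

Summary (fraction, with percent):

explained: PC1 0.6579 (65.79%), PC2 0.3421 (34.21%);  cumulative: 0.6579, 1


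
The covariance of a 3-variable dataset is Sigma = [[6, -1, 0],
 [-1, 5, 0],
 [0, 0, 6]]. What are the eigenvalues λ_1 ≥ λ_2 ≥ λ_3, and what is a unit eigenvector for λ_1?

Step 1 — characteristic polynomial p(λ) = det(λI - Sigma) = λ³ - tr·λ² + c_1·λ - det, where tr = trace, c_1 = sum of the principal 2×2 minors, det = det(Sigma):
  tr = 6 + 5 + 6 = 17,
  c_1 = (6·5 - (-1)²) + (6·6 - (0)²) + (5·6 - (0)²) = 29 + 36 + 30 = 95,
  det = 6·(5·6 - (0)²) - (-1)·((-1)·6 - (0)·(0)) + (0)·((-1)·(0) - 5·(0)) = 6·(30) - (-1)·(-6) + (0)·(0) = 174.
  So p(λ) = λ³ - 17λ² + 95λ - 174.
Step 2 — look for an integer root (rational root theorem: any rational root is an integer divisor of 174). Testing λ = 6:
  p(6) = 216 - 612 + 570 - 174 = 0  ✓
  Dividing out (λ - 6): p(λ) = (λ - 6)(λ² - 11λ + 29).
Step 3 — remaining eigenvalues from the quadratic λ² - 11λ + 29 = 0:
  Δ = 11² - 4·29 = 121 - 116 = 5,  λ = (11 ± √5)/2 = (11 ± 2.2361)/2 ≈ 6.618 or 4.382.
  Sorted: λ_1 = 6.618,  λ_2 = 6,  λ_3 = 4.382  (check: sum = 17 = tr ✓).

Step 4 — unit eigenvector for λ_1 ≈ 6.618: v spans the null space of (Sigma - λ_1 I), whose rows are
  r_1 = (-0.618, -1, 0),  r_2 = (-1, -1.618, 0),  r_3 = (0, 0, -0.618).
  v is orthogonal to every row, so take v ∝ r_1 × r_3 = ((-1)·(-0.618) - (0)·(0), (0)·(0) - (-0.618)·(-0.618), (-0.618)·(0) - (-1)·(0)) ≈ (0.618, -0.382, 0).
  Let u = (0.618, -0.382, 0).
  ||u|| = √((0.618)² + (-0.382)² + (0)²) = √(0.5279) ≈ 0.7265,  v_1 = u/||u|| ≈ (0.8507, -0.5257, 0) (||v_1|| = 1).

λ_1 = 6.618,  λ_2 = 6,  λ_3 = 4.382;  v_1 ≈ (0.8507, -0.5257, 0)


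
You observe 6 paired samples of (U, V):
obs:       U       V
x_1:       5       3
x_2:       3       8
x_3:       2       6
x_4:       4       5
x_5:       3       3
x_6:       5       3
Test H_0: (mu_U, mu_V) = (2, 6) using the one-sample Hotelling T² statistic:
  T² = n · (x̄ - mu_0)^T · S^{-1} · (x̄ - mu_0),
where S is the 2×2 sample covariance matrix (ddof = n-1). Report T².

Step 1 — sample mean vector:
  mean(U) = (5 + 3 + 2 + 4 + 3 + 5) / 6 = 22/6 = 3.6667
  mean(V) = (3 + 8 + 6 + 5 + 3 + 3) / 6 = 28/6 = 4.6667
  x̄ = (3.6667, 4.6667),  deviation x̄ - mu_0 = (3.6667, 4.6667) - (2, 6) = (1.6667, -1.3333).

Step 2 — sample covariance matrix, S[i,j] = (1/(n-1)) · Σ_k (x_{k,i} - mean_i) · (x_{k,j} - mean_j), divisor n-1 = 5:
  S[U,U] = ((1.3333)·(1.3333) + (-0.6667)·(-0.6667) + (-1.6667)·(-1.6667) + (0.3333)·(0.3333) + (-0.6667)·(-0.6667) + (1.3333)·(1.3333)) / 5 = 7.3333/5 = 1.4667
  S[U,V] = ((1.3333)·(-1.6667) + (-0.6667)·(3.3333) + (-1.6667)·(1.3333) + (0.3333)·(0.3333) + (-0.6667)·(-1.6667) + (1.3333)·(-1.6667)) / 5 = -7.6667/5 = -1.5333
  S[V,V] = ((-1.6667)·(-1.6667) + (3.3333)·(3.3333) + (1.3333)·(1.3333) + (0.3333)·(0.3333) + (-1.6667)·(-1.6667) + (-1.6667)·(-1.6667)) / 5 = 21.3333/5 = 4.2667
  S = [[1.4667, -1.5333],
 [-1.5333, 4.2667]].

Step 3 — invert S. det(S) = 1.4667·4.2667 - (-1.5333)² = 3.9067.
  S^{-1} = (1/det) · [[d, -b], [-b, a]] = [[1.0922, 0.3925],
 [0.3925, 0.3754]].

Step 4 — quadratic form (x̄ - mu_0)^T · S^{-1} · (x̄ - mu_0):
  S^{-1} · (x̄ - mu_0) = (1.2969, 0.1536),
  (x̄ - mu_0)^T · [...] = (1.6667)·(1.2969) + (-1.3333)·(0.1536) = 1.9568.

Step 5 — scale by n: T² = 6 · 1.9568 = 11.7406.

T² ≈ 11.7406


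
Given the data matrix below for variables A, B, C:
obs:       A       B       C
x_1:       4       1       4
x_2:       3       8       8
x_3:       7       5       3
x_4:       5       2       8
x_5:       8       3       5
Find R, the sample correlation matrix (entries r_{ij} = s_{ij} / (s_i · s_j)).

Step 1 — column means:
  mean(A) = (4 + 3 + 7 + 5 + 8) / 5 = 27/5 = 5.4
  mean(B) = (1 + 8 + 5 + 2 + 3) / 5 = 19/5 = 3.8
  mean(C) = (4 + 8 + 3 + 8 + 5) / 5 = 28/5 = 5.6

Step 2 — sample variances and covariances s[i,j] = (1/(n-1)) · Σ_k (x_{k,i} - mean_i) · (x_{k,j} - mean_j), with n-1 = 4:
  s[A,A] = ((-1.4)·(-1.4) + (-2.4)·(-2.4) + (1.6)·(1.6) + (-0.4)·(-0.4) + (2.6)·(2.6)) / 4 = 17.2/4 = 4.3
  s[A,B] = ((-1.4)·(-2.8) + (-2.4)·(4.2) + (1.6)·(1.2) + (-0.4)·(-1.8) + (2.6)·(-0.8)) / 4 = -5.6/4 = -1.4
  s[A,C] = ((-1.4)·(-1.6) + (-2.4)·(2.4) + (1.6)·(-2.6) + (-0.4)·(2.4) + (2.6)·(-0.6)) / 4 = -10.2/4 = -2.55
  s[B,B] = ((-2.8)·(-2.8) + (4.2)·(4.2) + (1.2)·(1.2) + (-1.8)·(-1.8) + (-0.8)·(-0.8)) / 4 = 30.8/4 = 7.7
  s[B,C] = ((-2.8)·(-1.6) + (4.2)·(2.4) + (1.2)·(-2.6) + (-1.8)·(2.4) + (-0.8)·(-0.6)) / 4 = 7.6/4 = 1.9
  s[C,C] = ((-1.6)·(-1.6) + (2.4)·(2.4) + (-2.6)·(-2.6) + (2.4)·(2.4) + (-0.6)·(-0.6)) / 4 = 21.2/4 = 5.3
  Sample standard deviations s_i = √(s[i,i]):
  s(A) = √(4.3) = 2.0736
  s(B) = √(7.7) = 2.7749
  s(C) = √(5.3) = 2.3022

Step 3 — r_{ij} = s_{ij} / (s_i · s_j):
  r[A,A] = 1 (diagonal).
  r[A,B] = -1.4 / (2.0736 · 2.7749) = -1.4 / 5.7541 = -0.2433
  r[A,C] = -2.55 / (2.0736 · 2.3022) = -2.55 / 4.7739 = -0.5342
  r[B,B] = 1 (diagonal).
  r[B,C] = 1.9 / (2.7749 · 2.3022) = 1.9 / 6.3883 = 0.2974
  r[C,C] = 1 (diagonal).

R is symmetric with unit diagonal. Assembling:

R = [[1, -0.2433, -0.5342],
 [-0.2433, 1, 0.2974],
 [-0.5342, 0.2974, 1]]


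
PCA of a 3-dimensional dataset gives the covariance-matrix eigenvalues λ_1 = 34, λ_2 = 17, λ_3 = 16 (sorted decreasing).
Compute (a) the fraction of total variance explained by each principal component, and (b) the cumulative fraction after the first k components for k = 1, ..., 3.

Step 1 — total variance = trace(Sigma) = Σ λ_i = 34 + 17 + 16 = 67.

Step 2 — fraction explained by component i = λ_i / Σ λ:
  PC1: 34/67 = 0.5075
  PC2: 17/67 = 0.2537
  PC3: 16/67 = 0.2388

Step 3 — cumulative fraction after k components = (λ_1 + ... + λ_k) / Σ λ:
  k = 1: 34/67 = 0.5075
  k = 2: (34 + 17)/67 = 51/67 = 0.7612
  k = 3: (34 + 17 + 16)/67 = 67/67 = 1

Summary (fraction, with percent):

explained: PC1 0.5075 (50.75%), PC2 0.2537 (25.37%), PC3 0.2388 (23.88%);  cumulative: 0.5075, 0.7612, 1


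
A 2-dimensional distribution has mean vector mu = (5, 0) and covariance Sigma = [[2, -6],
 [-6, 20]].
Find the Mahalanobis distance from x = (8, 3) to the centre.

Step 1 — centre the observation: (x - mu) = (3, 3).

Step 2 — invert Sigma. det(Sigma) = 2·20 - (-6)² = 4.
  Sigma^{-1} = (1/det) · [[d, -b], [-b, a]] = [[5, 1.5],
 [1.5, 0.5]].

Step 3 — form the quadratic (x - mu)^T · Sigma^{-1} · (x - mu):
  Sigma^{-1} · (x - mu) = (19.5, 6).
  (x - mu)^T · [Sigma^{-1} · (x - mu)] = (3)·(19.5) + (3)·(6) = 76.5.

Step 4 — take square root: d = √(76.5) ≈ 8.7464.

d(x, mu) = √(76.5) ≈ 8.7464


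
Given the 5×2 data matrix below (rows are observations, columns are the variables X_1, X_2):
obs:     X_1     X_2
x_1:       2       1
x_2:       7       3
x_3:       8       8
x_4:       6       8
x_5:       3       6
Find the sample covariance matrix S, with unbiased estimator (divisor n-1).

Step 1 — column means:
  mean(X_1) = (2 + 7 + 8 + 6 + 3) / 5 = 26/5 = 5.2
  mean(X_2) = (1 + 3 + 8 + 8 + 6) / 5 = 26/5 = 5.2

Step 2 — sample covariance S[i,j] = (1/(n-1)) · Σ_k (x_{k,i} - mean_i) · (x_{k,j} - mean_j), with n-1 = 4.
  S[X_1,X_1] = ((-3.2)·(-3.2) + (1.8)·(1.8) + (2.8)·(2.8) + (0.8)·(0.8) + (-2.2)·(-2.2)) / 4 = 26.8/4 = 6.7
  S[X_1,X_2] = ((-3.2)·(-4.2) + (1.8)·(-2.2) + (2.8)·(2.8) + (0.8)·(2.8) + (-2.2)·(0.8)) / 4 = 17.8/4 = 4.45
  S[X_2,X_2] = ((-4.2)·(-4.2) + (-2.2)·(-2.2) + (2.8)·(2.8) + (2.8)·(2.8) + (0.8)·(0.8)) / 4 = 38.8/4 = 9.7

S is symmetric (S[j,i] = S[i,j]). Assembling:

S = [[6.7, 4.45],
 [4.45, 9.7]]


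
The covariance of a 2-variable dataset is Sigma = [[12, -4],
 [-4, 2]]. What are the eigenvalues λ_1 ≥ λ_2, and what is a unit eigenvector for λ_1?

Step 1 — characteristic polynomial of 2×2 Sigma:
  det(Sigma - λI) = λ² - trace · λ + det = 0.
  trace = 12 + 2 = 14, det = 12·2 - (-4)² = 8.
Step 2 — discriminant:
  Δ = trace² - 4·det = 196 - 32 = 164.
Step 3 — eigenvalues:
  λ = (trace ± √Δ)/2 = (14 ± 12.8062)/2,
  λ_1 = 13.4031,  λ_2 = 0.5969.

Step 4 — unit eigenvector for λ_1: solve (Sigma - λ_1 I)v = 0. First row:
  (12 - 13.4031)·v_x + (-4)·v_y = 0, i.e. (-1.4031)·v_x + (-4)·v_y = 0,
  so v ∝ (b, λ_1 - a) = (-4, 1.4031); multiply by -1 so the first entry is positive: u = (4, -1.4031).
  ||u|| = √((4)² + (-1.4031)²) = √(17.9688) ≈ 4.239,
  v_1 = u/||u|| ≈ (0.9436, -0.331) (||v_1|| = 1).

λ_1 = 13.4031,  λ_2 = 0.5969;  v_1 ≈ (0.9436, -0.331)


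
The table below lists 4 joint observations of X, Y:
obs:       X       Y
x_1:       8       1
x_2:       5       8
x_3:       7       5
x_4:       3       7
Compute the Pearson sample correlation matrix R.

Step 1 — column means:
  mean(X) = (8 + 5 + 7 + 3) / 4 = 23/4 = 5.75
  mean(Y) = (1 + 8 + 5 + 7) / 4 = 21/4 = 5.25

Step 2 — sample variances and covariances s[i,j] = (1/(n-1)) · Σ_k (x_{k,i} - mean_i) · (x_{k,j} - mean_j), with n-1 = 3:
  s[X,X] = ((2.25)·(2.25) + (-0.75)·(-0.75) + (1.25)·(1.25) + (-2.75)·(-2.75)) / 3 = 14.75/3 = 4.9167
  s[X,Y] = ((2.25)·(-4.25) + (-0.75)·(2.75) + (1.25)·(-0.25) + (-2.75)·(1.75)) / 3 = -16.75/3 = -5.5833
  s[Y,Y] = ((-4.25)·(-4.25) + (2.75)·(2.75) + (-0.25)·(-0.25) + (1.75)·(1.75)) / 3 = 28.75/3 = 9.5833
  Sample standard deviations s_i = √(s[i,i]):
  s(X) = √(4.9167) = 2.2174
  s(Y) = √(9.5833) = 3.0957

Step 3 — r_{ij} = s_{ij} / (s_i · s_j):
  r[X,X] = 1 (diagonal).
  r[X,Y] = -5.5833 / (2.2174 · 3.0957) = -5.5833 / 6.8643 = -0.8134
  r[Y,Y] = 1 (diagonal).

R is symmetric with unit diagonal. Assembling:

R = [[1, -0.8134],
 [-0.8134, 1]]


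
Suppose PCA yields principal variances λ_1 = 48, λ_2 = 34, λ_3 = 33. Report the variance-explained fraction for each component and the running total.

Step 1 — total variance = trace(Sigma) = Σ λ_i = 48 + 34 + 33 = 115.

Step 2 — fraction explained by component i = λ_i / Σ λ:
  PC1: 48/115 = 0.4174
  PC2: 34/115 = 0.2957
  PC3: 33/115 = 0.287

Step 3 — cumulative fraction after k components = (λ_1 + ... + λ_k) / Σ λ:
  k = 1: 48/115 = 0.4174
  k = 2: (48 + 34)/115 = 82/115 = 0.713
  k = 3: (48 + 34 + 33)/115 = 115/115 = 1

Summary (fraction, with percent):

explained: PC1 0.4174 (41.74%), PC2 0.2957 (29.57%), PC3 0.287 (28.7%);  cumulative: 0.4174, 0.713, 1


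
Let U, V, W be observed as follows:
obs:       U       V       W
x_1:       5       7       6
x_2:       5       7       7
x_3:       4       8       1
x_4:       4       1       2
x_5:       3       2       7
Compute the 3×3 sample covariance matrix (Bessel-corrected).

Step 1 — column means:
  mean(U) = (5 + 5 + 4 + 4 + 3) / 5 = 21/5 = 4.2
  mean(V) = (7 + 7 + 8 + 1 + 2) / 5 = 25/5 = 5
  mean(W) = (6 + 7 + 1 + 2 + 7) / 5 = 23/5 = 4.6

Step 2 — sample covariance S[i,j] = (1/(n-1)) · Σ_k (x_{k,i} - mean_i) · (x_{k,j} - mean_j), with n-1 = 4.
  S[U,U] = ((0.8)·(0.8) + (0.8)·(0.8) + (-0.2)·(-0.2) + (-0.2)·(-0.2) + (-1.2)·(-1.2)) / 4 = 2.8/4 = 0.7
  S[U,V] = ((0.8)·(2) + (0.8)·(2) + (-0.2)·(3) + (-0.2)·(-4) + (-1.2)·(-3)) / 4 = 7/4 = 1.75
  S[U,W] = ((0.8)·(1.4) + (0.8)·(2.4) + (-0.2)·(-3.6) + (-0.2)·(-2.6) + (-1.2)·(2.4)) / 4 = 1.4/4 = 0.35
  S[V,V] = ((2)·(2) + (2)·(2) + (3)·(3) + (-4)·(-4) + (-3)·(-3)) / 4 = 42/4 = 10.5
  S[V,W] = ((2)·(1.4) + (2)·(2.4) + (3)·(-3.6) + (-4)·(-2.6) + (-3)·(2.4)) / 4 = 0/4 = 0
  S[W,W] = ((1.4)·(1.4) + (2.4)·(2.4) + (-3.6)·(-3.6) + (-2.6)·(-2.6) + (2.4)·(2.4)) / 4 = 33.2/4 = 8.3

S is symmetric (S[j,i] = S[i,j]). Assembling:

S = [[0.7, 1.75, 0.35],
 [1.75, 10.5, 0],
 [0.35, 0, 8.3]]


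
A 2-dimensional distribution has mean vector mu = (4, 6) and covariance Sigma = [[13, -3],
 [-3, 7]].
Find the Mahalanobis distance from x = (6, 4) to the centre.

Step 1 — centre the observation: (x - mu) = (2, -2).

Step 2 — invert Sigma. det(Sigma) = 13·7 - (-3)² = 82.
  Sigma^{-1} = (1/det) · [[d, -b], [-b, a]] = [[0.0854, 0.0366],
 [0.0366, 0.1585]].

Step 3 — form the quadratic (x - mu)^T · Sigma^{-1} · (x - mu):
  Sigma^{-1} · (x - mu) = (0.0976, -0.2439).
  (x - mu)^T · [Sigma^{-1} · (x - mu)] = (2)·(0.0976) + (-2)·(-0.2439) = 0.6829.

Step 4 — take square root: d = √(0.6829) ≈ 0.8264.

d(x, mu) = √(0.6829) ≈ 0.8264


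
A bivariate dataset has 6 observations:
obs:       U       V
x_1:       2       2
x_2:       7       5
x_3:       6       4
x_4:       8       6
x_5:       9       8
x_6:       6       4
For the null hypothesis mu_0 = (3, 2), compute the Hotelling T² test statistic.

Step 1 — sample mean vector:
  mean(U) = (2 + 7 + 6 + 8 + 9 + 6) / 6 = 38/6 = 6.3333
  mean(V) = (2 + 5 + 4 + 6 + 8 + 4) / 6 = 29/6 = 4.8333
  x̄ = (6.3333, 4.8333),  deviation x̄ - mu_0 = (6.3333, 4.8333) - (3, 2) = (3.3333, 2.8333).

Step 2 — sample covariance matrix, S[i,j] = (1/(n-1)) · Σ_k (x_{k,i} - mean_i) · (x_{k,j} - mean_j), divisor n-1 = 5:
  S[U,U] = ((-4.3333)·(-4.3333) + (0.6667)·(0.6667) + (-0.3333)·(-0.3333) + (1.6667)·(1.6667) + (2.6667)·(2.6667) + (-0.3333)·(-0.3333)) / 5 = 29.3333/5 = 5.8667
  S[U,V] = ((-4.3333)·(-2.8333) + (0.6667)·(0.1667) + (-0.3333)·(-0.8333) + (1.6667)·(1.1667) + (2.6667)·(3.1667) + (-0.3333)·(-0.8333)) / 5 = 23.3333/5 = 4.6667
  S[V,V] = ((-2.8333)·(-2.8333) + (0.1667)·(0.1667) + (-0.8333)·(-0.8333) + (1.1667)·(1.1667) + (3.1667)·(3.1667) + (-0.8333)·(-0.8333)) / 5 = 20.8333/5 = 4.1667
  S = [[5.8667, 4.6667],
 [4.6667, 4.1667]].

Step 3 — invert S. det(S) = 5.8667·4.1667 - (4.6667)² = 2.6667.
  S^{-1} = (1/det) · [[d, -b], [-b, a]] = [[1.5625, -1.75],
 [-1.75, 2.2]].

Step 4 — quadratic form (x̄ - mu_0)^T · S^{-1} · (x̄ - mu_0):
  S^{-1} · (x̄ - mu_0) = (0.25, 0.4),
  (x̄ - mu_0)^T · [...] = (3.3333)·(0.25) + (2.8333)·(0.4) = 1.9667.

Step 5 — scale by n: T² = 6 · 1.9667 = 11.8.

T² ≈ 11.8


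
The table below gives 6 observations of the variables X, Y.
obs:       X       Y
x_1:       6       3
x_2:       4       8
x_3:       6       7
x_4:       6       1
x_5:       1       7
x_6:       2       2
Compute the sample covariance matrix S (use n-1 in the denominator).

Step 1 — column means:
  mean(X) = (6 + 4 + 6 + 6 + 1 + 2) / 6 = 25/6 = 4.1667
  mean(Y) = (3 + 8 + 7 + 1 + 7 + 2) / 6 = 28/6 = 4.6667

Step 2 — sample covariance S[i,j] = (1/(n-1)) · Σ_k (x_{k,i} - mean_i) · (x_{k,j} - mean_j), with n-1 = 5.
  S[X,X] = ((1.8333)·(1.8333) + (-0.1667)·(-0.1667) + (1.8333)·(1.8333) + (1.8333)·(1.8333) + (-3.1667)·(-3.1667) + (-2.1667)·(-2.1667)) / 5 = 24.8333/5 = 4.9667
  S[X,Y] = ((1.8333)·(-1.6667) + (-0.1667)·(3.3333) + (1.8333)·(2.3333) + (1.8333)·(-3.6667) + (-3.1667)·(2.3333) + (-2.1667)·(-2.6667)) / 5 = -7.6667/5 = -1.5333
  S[Y,Y] = ((-1.6667)·(-1.6667) + (3.3333)·(3.3333) + (2.3333)·(2.3333) + (-3.6667)·(-3.6667) + (2.3333)·(2.3333) + (-2.6667)·(-2.6667)) / 5 = 45.3333/5 = 9.0667

S is symmetric (S[j,i] = S[i,j]). Assembling:

S = [[4.9667, -1.5333],
 [-1.5333, 9.0667]]


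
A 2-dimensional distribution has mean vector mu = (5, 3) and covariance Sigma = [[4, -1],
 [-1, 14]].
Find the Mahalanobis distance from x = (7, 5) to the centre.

Step 1 — centre the observation: (x - mu) = (2, 2).

Step 2 — invert Sigma. det(Sigma) = 4·14 - (-1)² = 55.
  Sigma^{-1} = (1/det) · [[d, -b], [-b, a]] = [[0.2545, 0.0182],
 [0.0182, 0.0727]].

Step 3 — form the quadratic (x - mu)^T · Sigma^{-1} · (x - mu):
  Sigma^{-1} · (x - mu) = (0.5455, 0.1818).
  (x - mu)^T · [Sigma^{-1} · (x - mu)] = (2)·(0.5455) + (2)·(0.1818) = 1.4545.

Step 4 — take square root: d = √(1.4545) ≈ 1.206.

d(x, mu) = √(1.4545) ≈ 1.206


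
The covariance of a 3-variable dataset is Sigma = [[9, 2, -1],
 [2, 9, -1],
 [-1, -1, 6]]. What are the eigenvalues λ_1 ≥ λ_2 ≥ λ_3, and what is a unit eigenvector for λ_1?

Step 1 — characteristic polynomial p(λ) = det(λI - Sigma) = λ³ - tr·λ² + c_1·λ - det, where tr = trace, c_1 = sum of the principal 2×2 minors, det = det(Sigma):
  tr = 9 + 9 + 6 = 24,
  c_1 = (9·9 - (2)²) + (9·6 - (-1)²) + (9·6 - (-1)²) = 77 + 53 + 53 = 183,
  det = 9·(9·6 - (-1)²) - (2)·((2)·6 - (-1)·(-1)) + (-1)·((2)·(-1) - 9·(-1)) = 9·(53) - (2)·(11) + (-1)·(7) = 448.
  So p(λ) = λ³ - 24λ² + 183λ - 448.
Step 2 — look for an integer root (rational root theorem: any rational root is an integer divisor of 448). Testing λ = 7:
  p(7) = 343 - 1176 + 1281 - 448 = 0  ✓
  Dividing out (λ - 7): p(λ) = (λ - 7)(λ² - 17λ + 64).
Step 3 — remaining eigenvalues from the quadratic λ² - 17λ + 64 = 0:
  Δ = 17² - 4·64 = 289 - 256 = 33,  λ = (17 ± √33)/2 = (17 ± 5.7446)/2 ≈ 11.3723 or 5.6277.
  Sorted: λ_1 = 11.3723,  λ_2 = 7,  λ_3 = 5.6277  (check: sum = 24 = tr ✓).

Step 4 — unit eigenvector for λ_1 ≈ 11.3723: v spans the null space of (Sigma - λ_1 I), whose rows are
  r_1 = (-2.3723, 2, -1),  r_2 = (2, -2.3723, -1),  r_3 = (-1, -1, -5.3723).
  v is orthogonal to every row, so take v ∝ r_1 × r_2 = ((2)·(-1) - (-1)·(-2.3723), (-1)·(2) - (-2.3723)·(-1), (-2.3723)·(-2.3723) - (2)·(2)) ≈ (-4.3723, -4.3723, 1.6277).
  Rescale (multiply by -1 so the first nonzero entry is positive): u = (4.3723, 4.3723, -1.6277).
  ||u|| = √((4.3723)² + (4.3723)² + (-1.6277)²) = √(40.8832) ≈ 6.394,  v_1 = u/||u|| ≈ (0.6838, 0.6838, -0.2546) (||v_1|| = 1).

λ_1 = 11.3723,  λ_2 = 7,  λ_3 = 5.6277;  v_1 ≈ (0.6838, 0.6838, -0.2546)


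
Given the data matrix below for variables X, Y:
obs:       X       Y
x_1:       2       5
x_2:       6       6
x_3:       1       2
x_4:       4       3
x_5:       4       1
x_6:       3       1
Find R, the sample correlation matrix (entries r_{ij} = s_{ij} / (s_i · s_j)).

Step 1 — column means:
  mean(X) = (2 + 6 + 1 + 4 + 4 + 3) / 6 = 20/6 = 3.3333
  mean(Y) = (5 + 6 + 2 + 3 + 1 + 1) / 6 = 18/6 = 3

Step 2 — sample variances and covariances s[i,j] = (1/(n-1)) · Σ_k (x_{k,i} - mean_i) · (x_{k,j} - mean_j), with n-1 = 5:
  s[X,X] = ((-1.3333)·(-1.3333) + (2.6667)·(2.6667) + (-2.3333)·(-2.3333) + (0.6667)·(0.6667) + (0.6667)·(0.6667) + (-0.3333)·(-0.3333)) / 5 = 15.3333/5 = 3.0667
  s[X,Y] = ((-1.3333)·(2) + (2.6667)·(3) + (-2.3333)·(-1) + (0.6667)·(0) + (0.6667)·(-2) + (-0.3333)·(-2)) / 5 = 7/5 = 1.4
  s[Y,Y] = ((2)·(2) + (3)·(3) + (-1)·(-1) + (0)·(0) + (-2)·(-2) + (-2)·(-2)) / 5 = 22/5 = 4.4
  Sample standard deviations s_i = √(s[i,i]):
  s(X) = √(3.0667) = 1.7512
  s(Y) = √(4.4) = 2.0976

Step 3 — r_{ij} = s_{ij} / (s_i · s_j):
  r[X,X] = 1 (diagonal).
  r[X,Y] = 1.4 / (1.7512 · 2.0976) = 1.4 / 3.6733 = 0.3811
  r[Y,Y] = 1 (diagonal).

R is symmetric with unit diagonal. Assembling:

R = [[1, 0.3811],
 [0.3811, 1]]


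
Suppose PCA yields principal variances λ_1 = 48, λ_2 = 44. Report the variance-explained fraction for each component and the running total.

Step 1 — total variance = trace(Sigma) = Σ λ_i = 48 + 44 = 92.

Step 2 — fraction explained by component i = λ_i / Σ λ:
  PC1: 48/92 = 0.5217
  PC2: 44/92 = 0.4783

Step 3 — cumulative fraction after k components = (λ_1 + ... + λ_k) / Σ λ:
  k = 1: 48/92 = 0.5217
  k = 2: (48 + 44)/92 = 92/92 = 1

Summary (fraction, with percent):

explained: PC1 0.5217 (52.17%), PC2 0.4783 (47.83%);  cumulative: 0.5217, 1


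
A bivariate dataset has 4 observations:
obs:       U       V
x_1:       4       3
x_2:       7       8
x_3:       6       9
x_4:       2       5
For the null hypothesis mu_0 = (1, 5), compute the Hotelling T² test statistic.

Step 1 — sample mean vector:
  mean(U) = (4 + 7 + 6 + 2) / 4 = 19/4 = 4.75
  mean(V) = (3 + 8 + 9 + 5) / 4 = 25/4 = 6.25
  x̄ = (4.75, 6.25),  deviation x̄ - mu_0 = (4.75, 6.25) - (1, 5) = (3.75, 1.25).

Step 2 — sample covariance matrix, S[i,j] = (1/(n-1)) · Σ_k (x_{k,i} - mean_i) · (x_{k,j} - mean_j), divisor n-1 = 3:
  S[U,U] = ((-0.75)·(-0.75) + (2.25)·(2.25) + (1.25)·(1.25) + (-2.75)·(-2.75)) / 3 = 14.75/3 = 4.9167
  S[U,V] = ((-0.75)·(-3.25) + (2.25)·(1.75) + (1.25)·(2.75) + (-2.75)·(-1.25)) / 3 = 13.25/3 = 4.4167
  S[V,V] = ((-3.25)·(-3.25) + (1.75)·(1.75) + (2.75)·(2.75) + (-1.25)·(-1.25)) / 3 = 22.75/3 = 7.5833
  S = [[4.9167, 4.4167],
 [4.4167, 7.5833]].

Step 3 — invert S. det(S) = 4.9167·7.5833 - (4.4167)² = 17.7778.
  S^{-1} = (1/det) · [[d, -b], [-b, a]] = [[0.4266, -0.2484],
 [-0.2484, 0.2766]].

Step 4 — quadratic form (x̄ - mu_0)^T · S^{-1} · (x̄ - mu_0):
  S^{-1} · (x̄ - mu_0) = (1.2891, -0.5859),
  (x̄ - mu_0)^T · [...] = (3.75)·(1.2891) + (1.25)·(-0.5859) = 4.1016.

Step 5 — scale by n: T² = 4 · 4.1016 = 16.4062.

T² ≈ 16.4062
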